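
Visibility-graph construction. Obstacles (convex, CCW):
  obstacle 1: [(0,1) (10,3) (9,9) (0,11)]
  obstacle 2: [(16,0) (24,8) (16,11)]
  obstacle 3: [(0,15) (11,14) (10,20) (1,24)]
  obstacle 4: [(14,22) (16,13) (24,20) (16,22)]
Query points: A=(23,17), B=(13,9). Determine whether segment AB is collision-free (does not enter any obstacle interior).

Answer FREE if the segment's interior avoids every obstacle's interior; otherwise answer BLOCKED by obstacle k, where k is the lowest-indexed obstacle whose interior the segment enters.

Obstacle 1 [(0,1) (10,3) (9,9) (0,11)]:
  edge (0,1)–(10,3): clear
  edge (10,3)–(9,9): clear
  edge (9,9)–(0,11): clear
  edge (0,11)–(0,1): clear
  midpoint (18,13) outside
  → clear
Obstacle 2 [(16,0) (24,8) (16,11)]:
  edge (16,0)–(24,8): clear
  edge (24,8)–(16,11): clear
  edge (16,11)–(16,0): clear
  midpoint (18,13) outside
  → clear
Obstacle 3 [(0,15) (11,14) (10,20) (1,24)]:
  edge (0,15)–(11,14): clear
  edge (11,14)–(10,20): clear
  edge (10,20)–(1,24): clear
  edge (1,24)–(0,15): clear
  midpoint (18,13) outside
  → clear
Obstacle 4 [(14,22) (16,13) (24,20) (16,22)]:
  edge (14,22)–(16,13): clear
  edge (16,13)–(24,20): clear
  edge (24,20)–(16,22): clear
  edge (16,22)–(14,22): clear
  midpoint (18,13) outside
  → clear

FREE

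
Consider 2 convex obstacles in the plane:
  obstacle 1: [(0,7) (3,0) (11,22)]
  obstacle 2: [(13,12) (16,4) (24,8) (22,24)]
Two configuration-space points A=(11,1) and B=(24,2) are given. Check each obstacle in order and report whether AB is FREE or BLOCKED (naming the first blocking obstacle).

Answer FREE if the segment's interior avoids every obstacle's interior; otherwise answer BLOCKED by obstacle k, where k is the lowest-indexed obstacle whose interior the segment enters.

Obstacle 1 [(0,7) (3,0) (11,22)]:
  edge (0,7)–(3,0): clear
  edge (3,0)–(11,22): clear
  edge (11,22)–(0,7): clear
  midpoint (35/2,3/2) outside
  → clear
Obstacle 2 [(13,12) (16,4) (24,8) (22,24)]:
  edge (13,12)–(16,4): clear
  edge (16,4)–(24,8): clear
  edge (24,8)–(22,24): clear
  edge (22,24)–(13,12): clear
  midpoint (35/2,3/2) outside
  → clear

FREE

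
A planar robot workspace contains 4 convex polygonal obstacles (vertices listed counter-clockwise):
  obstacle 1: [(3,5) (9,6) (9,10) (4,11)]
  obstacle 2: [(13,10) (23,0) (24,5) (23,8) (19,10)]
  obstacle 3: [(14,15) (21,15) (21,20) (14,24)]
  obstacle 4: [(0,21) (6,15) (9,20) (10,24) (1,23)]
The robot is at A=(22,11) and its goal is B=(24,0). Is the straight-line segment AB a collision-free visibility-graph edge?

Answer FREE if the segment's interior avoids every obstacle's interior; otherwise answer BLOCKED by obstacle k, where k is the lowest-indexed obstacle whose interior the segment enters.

Obstacle 1 [(3,5) (9,6) (9,10) (4,11)]:
  edge (3,5)–(9,6): clear
  edge (9,6)–(9,10): clear
  edge (9,10)–(4,11): clear
  edge (4,11)–(3,5): clear
  midpoint (23,11/2) outside
  → clear
Obstacle 2 [(13,10) (23,0) (24,5) (23,8) (19,10)]:
  edge (13,10)–(23,0): clear
  edge (23,0)–(24,5): crosses AB
  edge (24,5)–(23,8): clear
  edge (23,8)–(19,10): crosses AB
  edge (19,10)–(13,10): clear
  → BLOCKED
Obstacle 3 [(14,15) (21,15) (21,20) (14,24)]:
  edge (14,15)–(21,15): clear
  edge (21,15)–(21,20): clear
  edge (21,20)–(14,24): clear
  edge (14,24)–(14,15): clear
  midpoint (23,11/2) outside
  → clear
Obstacle 4 [(0,21) (6,15) (9,20) (10,24) (1,23)]:
  edge (0,21)–(6,15): clear
  edge (6,15)–(9,20): clear
  edge (9,20)–(10,24): clear
  edge (10,24)–(1,23): clear
  edge (1,23)–(0,21): clear
  midpoint (23,11/2) outside
  → clear

BLOCKED by obstacle 2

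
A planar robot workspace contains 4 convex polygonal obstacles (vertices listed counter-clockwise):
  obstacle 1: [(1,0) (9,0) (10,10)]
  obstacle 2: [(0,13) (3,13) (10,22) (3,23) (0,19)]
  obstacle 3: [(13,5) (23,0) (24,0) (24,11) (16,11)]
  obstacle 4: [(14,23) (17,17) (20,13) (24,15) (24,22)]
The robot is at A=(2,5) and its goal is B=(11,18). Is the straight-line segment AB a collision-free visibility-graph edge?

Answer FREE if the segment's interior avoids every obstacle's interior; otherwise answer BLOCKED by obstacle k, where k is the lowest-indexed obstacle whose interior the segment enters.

Obstacle 1 [(1,0) (9,0) (10,10)]:
  edge (1,0)–(9,0): clear
  edge (9,0)–(10,10): clear
  edge (10,10)–(1,0): clear
  midpoint (13/2,23/2) outside
  → clear
Obstacle 2 [(0,13) (3,13) (10,22) (3,23) (0,19)]:
  edge (0,13)–(3,13): clear
  edge (3,13)–(10,22): clear
  edge (10,22)–(3,23): clear
  edge (3,23)–(0,19): clear
  edge (0,19)–(0,13): clear
  midpoint (13/2,23/2) outside
  → clear
Obstacle 3 [(13,5) (23,0) (24,0) (24,11) (16,11)]:
  edge (13,5)–(23,0): clear
  edge (23,0)–(24,0): clear
  edge (24,0)–(24,11): clear
  edge (24,11)–(16,11): clear
  edge (16,11)–(13,5): clear
  midpoint (13/2,23/2) outside
  → clear
Obstacle 4 [(14,23) (17,17) (20,13) (24,15) (24,22)]:
  edge (14,23)–(17,17): clear
  edge (17,17)–(20,13): clear
  edge (20,13)–(24,15): clear
  edge (24,15)–(24,22): clear
  edge (24,22)–(14,23): clear
  midpoint (13/2,23/2) outside
  → clear

FREE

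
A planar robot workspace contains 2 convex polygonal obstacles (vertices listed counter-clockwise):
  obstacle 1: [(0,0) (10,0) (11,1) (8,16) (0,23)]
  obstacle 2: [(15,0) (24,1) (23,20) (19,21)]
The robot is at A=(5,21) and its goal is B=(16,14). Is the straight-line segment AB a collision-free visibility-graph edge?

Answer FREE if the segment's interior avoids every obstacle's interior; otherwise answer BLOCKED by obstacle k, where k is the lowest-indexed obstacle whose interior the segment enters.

FREE

Obstacle 1 [(0,0) (10,0) (11,1) (8,16) (0,23)]:
  edge (0,0)–(10,0): clear
  edge (10,0)–(11,1): clear
  edge (11,1)–(8,16): clear
  edge (8,16)–(0,23): clear
  edge (0,23)–(0,0): clear
  midpoint (21/2,35/2) outside
  → clear
Obstacle 2 [(15,0) (24,1) (23,20) (19,21)]:
  edge (15,0)–(24,1): clear
  edge (24,1)–(23,20): clear
  edge (23,20)–(19,21): clear
  edge (19,21)–(15,0): clear
  midpoint (21/2,35/2) outside
  → clear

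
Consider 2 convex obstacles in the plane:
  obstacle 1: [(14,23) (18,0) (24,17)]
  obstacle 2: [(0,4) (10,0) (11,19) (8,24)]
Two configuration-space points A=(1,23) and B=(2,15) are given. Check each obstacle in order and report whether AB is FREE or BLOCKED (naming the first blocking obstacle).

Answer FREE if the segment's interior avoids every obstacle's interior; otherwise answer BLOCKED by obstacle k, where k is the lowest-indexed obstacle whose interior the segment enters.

Obstacle 1 [(14,23) (18,0) (24,17)]:
  edge (14,23)–(18,0): clear
  edge (18,0)–(24,17): clear
  edge (24,17)–(14,23): clear
  midpoint (3/2,19) outside
  → clear
Obstacle 2 [(0,4) (10,0) (11,19) (8,24)]:
  edge (0,4)–(10,0): clear
  edge (10,0)–(11,19): clear
  edge (11,19)–(8,24): clear
  edge (8,24)–(0,4): clear
  midpoint (3/2,19) outside
  → clear

FREE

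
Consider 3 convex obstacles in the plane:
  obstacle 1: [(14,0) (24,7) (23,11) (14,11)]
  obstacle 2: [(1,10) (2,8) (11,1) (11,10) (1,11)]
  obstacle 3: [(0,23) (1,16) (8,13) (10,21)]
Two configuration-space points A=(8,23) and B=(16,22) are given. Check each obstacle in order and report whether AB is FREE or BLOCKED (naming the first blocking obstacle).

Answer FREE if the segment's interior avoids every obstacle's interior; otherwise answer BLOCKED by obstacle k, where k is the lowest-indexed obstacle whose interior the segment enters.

FREE

Obstacle 1 [(14,0) (24,7) (23,11) (14,11)]:
  edge (14,0)–(24,7): clear
  edge (24,7)–(23,11): clear
  edge (23,11)–(14,11): clear
  edge (14,11)–(14,0): clear
  midpoint (12,45/2) outside
  → clear
Obstacle 2 [(1,10) (2,8) (11,1) (11,10) (1,11)]:
  edge (1,10)–(2,8): clear
  edge (2,8)–(11,1): clear
  edge (11,1)–(11,10): clear
  edge (11,10)–(1,11): clear
  edge (1,11)–(1,10): clear
  midpoint (12,45/2) outside
  → clear
Obstacle 3 [(0,23) (1,16) (8,13) (10,21)]:
  edge (0,23)–(1,16): clear
  edge (1,16)–(8,13): clear
  edge (8,13)–(10,21): clear
  edge (10,21)–(0,23): clear
  midpoint (12,45/2) outside
  → clear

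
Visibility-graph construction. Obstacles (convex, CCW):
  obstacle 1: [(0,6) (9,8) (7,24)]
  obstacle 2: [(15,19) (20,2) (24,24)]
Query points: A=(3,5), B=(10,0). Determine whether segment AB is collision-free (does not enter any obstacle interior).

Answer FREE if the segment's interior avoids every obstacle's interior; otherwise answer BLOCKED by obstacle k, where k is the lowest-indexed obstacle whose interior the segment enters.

Obstacle 1 [(0,6) (9,8) (7,24)]:
  edge (0,6)–(9,8): clear
  edge (9,8)–(7,24): clear
  edge (7,24)–(0,6): clear
  midpoint (13/2,5/2) outside
  → clear
Obstacle 2 [(15,19) (20,2) (24,24)]:
  edge (15,19)–(20,2): clear
  edge (20,2)–(24,24): clear
  edge (24,24)–(15,19): clear
  midpoint (13/2,5/2) outside
  → clear

FREE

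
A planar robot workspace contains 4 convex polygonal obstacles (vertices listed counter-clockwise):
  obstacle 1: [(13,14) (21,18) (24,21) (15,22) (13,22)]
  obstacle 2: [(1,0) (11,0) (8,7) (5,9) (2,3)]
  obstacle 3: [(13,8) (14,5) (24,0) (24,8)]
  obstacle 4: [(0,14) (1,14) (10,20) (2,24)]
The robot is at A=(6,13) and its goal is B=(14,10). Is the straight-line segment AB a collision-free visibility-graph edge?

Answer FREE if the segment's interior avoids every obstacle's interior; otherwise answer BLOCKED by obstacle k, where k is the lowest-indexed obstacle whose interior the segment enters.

FREE

Obstacle 1 [(13,14) (21,18) (24,21) (15,22) (13,22)]:
  edge (13,14)–(21,18): clear
  edge (21,18)–(24,21): clear
  edge (24,21)–(15,22): clear
  edge (15,22)–(13,22): clear
  edge (13,22)–(13,14): clear
  midpoint (10,23/2) outside
  → clear
Obstacle 2 [(1,0) (11,0) (8,7) (5,9) (2,3)]:
  edge (1,0)–(11,0): clear
  edge (11,0)–(8,7): clear
  edge (8,7)–(5,9): clear
  edge (5,9)–(2,3): clear
  edge (2,3)–(1,0): clear
  midpoint (10,23/2) outside
  → clear
Obstacle 3 [(13,8) (14,5) (24,0) (24,8)]:
  edge (13,8)–(14,5): clear
  edge (14,5)–(24,0): clear
  edge (24,0)–(24,8): clear
  edge (24,8)–(13,8): clear
  midpoint (10,23/2) outside
  → clear
Obstacle 4 [(0,14) (1,14) (10,20) (2,24)]:
  edge (0,14)–(1,14): clear
  edge (1,14)–(10,20): clear
  edge (10,20)–(2,24): clear
  edge (2,24)–(0,14): clear
  midpoint (10,23/2) outside
  → clear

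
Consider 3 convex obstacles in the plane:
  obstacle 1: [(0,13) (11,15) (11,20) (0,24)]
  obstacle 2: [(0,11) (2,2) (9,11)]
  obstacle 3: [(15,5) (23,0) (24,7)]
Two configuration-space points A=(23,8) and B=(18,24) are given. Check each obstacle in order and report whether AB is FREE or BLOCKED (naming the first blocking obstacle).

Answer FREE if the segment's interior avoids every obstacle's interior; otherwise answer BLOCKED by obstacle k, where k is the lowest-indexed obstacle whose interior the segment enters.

FREE

Obstacle 1 [(0,13) (11,15) (11,20) (0,24)]:
  edge (0,13)–(11,15): clear
  edge (11,15)–(11,20): clear
  edge (11,20)–(0,24): clear
  edge (0,24)–(0,13): clear
  midpoint (41/2,16) outside
  → clear
Obstacle 2 [(0,11) (2,2) (9,11)]:
  edge (0,11)–(2,2): clear
  edge (2,2)–(9,11): clear
  edge (9,11)–(0,11): clear
  midpoint (41/2,16) outside
  → clear
Obstacle 3 [(15,5) (23,0) (24,7)]:
  edge (15,5)–(23,0): clear
  edge (23,0)–(24,7): clear
  edge (24,7)–(15,5): clear
  midpoint (41/2,16) outside
  → clear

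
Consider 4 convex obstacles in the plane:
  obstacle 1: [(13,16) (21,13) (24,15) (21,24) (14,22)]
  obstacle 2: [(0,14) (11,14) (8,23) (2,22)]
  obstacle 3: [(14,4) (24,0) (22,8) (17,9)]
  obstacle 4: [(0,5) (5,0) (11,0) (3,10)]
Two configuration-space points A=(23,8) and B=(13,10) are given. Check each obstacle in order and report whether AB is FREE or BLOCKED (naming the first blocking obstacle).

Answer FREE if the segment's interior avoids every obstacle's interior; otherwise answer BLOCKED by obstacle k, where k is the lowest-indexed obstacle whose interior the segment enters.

Obstacle 1 [(13,16) (21,13) (24,15) (21,24) (14,22)]:
  edge (13,16)–(21,13): clear
  edge (21,13)–(24,15): clear
  edge (24,15)–(21,24): clear
  edge (21,24)–(14,22): clear
  edge (14,22)–(13,16): clear
  midpoint (18,9) outside
  → clear
Obstacle 2 [(0,14) (11,14) (8,23) (2,22)]:
  edge (0,14)–(11,14): clear
  edge (11,14)–(8,23): clear
  edge (8,23)–(2,22): clear
  edge (2,22)–(0,14): clear
  midpoint (18,9) outside
  → clear
Obstacle 3 [(14,4) (24,0) (22,8) (17,9)]:
  edge (14,4)–(24,0): clear
  edge (24,0)–(22,8): clear
  edge (22,8)–(17,9): clear
  edge (17,9)–(14,4): clear
  midpoint (18,9) outside
  → clear
Obstacle 4 [(0,5) (5,0) (11,0) (3,10)]:
  edge (0,5)–(5,0): clear
  edge (5,0)–(11,0): clear
  edge (11,0)–(3,10): clear
  edge (3,10)–(0,5): clear
  midpoint (18,9) outside
  → clear

FREE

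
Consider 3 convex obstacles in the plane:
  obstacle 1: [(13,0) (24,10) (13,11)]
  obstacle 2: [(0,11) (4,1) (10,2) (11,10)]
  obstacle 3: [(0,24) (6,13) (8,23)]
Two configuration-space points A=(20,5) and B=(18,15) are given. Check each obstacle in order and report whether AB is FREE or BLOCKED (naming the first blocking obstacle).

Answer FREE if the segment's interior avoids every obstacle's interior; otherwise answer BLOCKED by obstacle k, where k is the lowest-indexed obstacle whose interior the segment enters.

Obstacle 1 [(13,0) (24,10) (13,11)]:
  edge (13,0)–(24,10): crosses AB
  edge (24,10)–(13,11): crosses AB
  edge (13,11)–(13,0): clear
  → BLOCKED
Obstacle 2 [(0,11) (4,1) (10,2) (11,10)]:
  edge (0,11)–(4,1): clear
  edge (4,1)–(10,2): clear
  edge (10,2)–(11,10): clear
  edge (11,10)–(0,11): clear
  midpoint (19,10) outside
  → clear
Obstacle 3 [(0,24) (6,13) (8,23)]:
  edge (0,24)–(6,13): clear
  edge (6,13)–(8,23): clear
  edge (8,23)–(0,24): clear
  midpoint (19,10) outside
  → clear

BLOCKED by obstacle 1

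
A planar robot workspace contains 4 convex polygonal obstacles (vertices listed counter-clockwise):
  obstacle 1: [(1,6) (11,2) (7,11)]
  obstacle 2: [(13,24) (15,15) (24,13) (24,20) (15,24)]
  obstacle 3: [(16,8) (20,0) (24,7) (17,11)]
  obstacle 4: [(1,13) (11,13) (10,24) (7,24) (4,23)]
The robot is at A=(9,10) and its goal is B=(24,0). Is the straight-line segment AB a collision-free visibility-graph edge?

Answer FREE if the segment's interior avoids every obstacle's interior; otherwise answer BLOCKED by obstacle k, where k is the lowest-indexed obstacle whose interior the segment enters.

Obstacle 1 [(1,6) (11,2) (7,11)]:
  edge (1,6)–(11,2): clear
  edge (11,2)–(7,11): clear
  edge (7,11)–(1,6): clear
  midpoint (33/2,5) outside
  → clear
Obstacle 2 [(13,24) (15,15) (24,13) (24,20) (15,24)]:
  edge (13,24)–(15,15): clear
  edge (15,15)–(24,13): clear
  edge (24,13)–(24,20): clear
  edge (24,20)–(15,24): clear
  edge (15,24)–(13,24): clear
  midpoint (33/2,5) outside
  → clear
Obstacle 3 [(16,8) (20,0) (24,7) (17,11)]:
  edge (16,8)–(20,0): crosses AB
  edge (20,0)–(24,7): crosses AB
  edge (24,7)–(17,11): clear
  edge (17,11)–(16,8): clear
  → BLOCKED
Obstacle 4 [(1,13) (11,13) (10,24) (7,24) (4,23)]:
  edge (1,13)–(11,13): clear
  edge (11,13)–(10,24): clear
  edge (10,24)–(7,24): clear
  edge (7,24)–(4,23): clear
  edge (4,23)–(1,13): clear
  midpoint (33/2,5) outside
  → clear

BLOCKED by obstacle 3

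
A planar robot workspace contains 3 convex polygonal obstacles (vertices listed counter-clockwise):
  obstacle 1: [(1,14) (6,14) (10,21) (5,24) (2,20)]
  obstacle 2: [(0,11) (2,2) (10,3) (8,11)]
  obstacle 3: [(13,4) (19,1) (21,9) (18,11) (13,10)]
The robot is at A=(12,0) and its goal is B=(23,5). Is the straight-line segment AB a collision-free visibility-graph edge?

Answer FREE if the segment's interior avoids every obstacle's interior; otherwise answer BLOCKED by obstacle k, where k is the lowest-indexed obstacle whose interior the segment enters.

BLOCKED by obstacle 3

Obstacle 1 [(1,14) (6,14) (10,21) (5,24) (2,20)]:
  edge (1,14)–(6,14): clear
  edge (6,14)–(10,21): clear
  edge (10,21)–(5,24): clear
  edge (5,24)–(2,20): clear
  edge (2,20)–(1,14): clear
  midpoint (35/2,5/2) outside
  → clear
Obstacle 2 [(0,11) (2,2) (10,3) (8,11)]:
  edge (0,11)–(2,2): clear
  edge (2,2)–(10,3): clear
  edge (10,3)–(8,11): clear
  edge (8,11)–(0,11): clear
  midpoint (35/2,5/2) outside
  → clear
Obstacle 3 [(13,4) (19,1) (21,9) (18,11) (13,10)]:
  edge (13,4)–(19,1): crosses AB
  edge (19,1)–(21,9): crosses AB
  edge (21,9)–(18,11): clear
  edge (18,11)–(13,10): clear
  edge (13,10)–(13,4): clear
  → BLOCKED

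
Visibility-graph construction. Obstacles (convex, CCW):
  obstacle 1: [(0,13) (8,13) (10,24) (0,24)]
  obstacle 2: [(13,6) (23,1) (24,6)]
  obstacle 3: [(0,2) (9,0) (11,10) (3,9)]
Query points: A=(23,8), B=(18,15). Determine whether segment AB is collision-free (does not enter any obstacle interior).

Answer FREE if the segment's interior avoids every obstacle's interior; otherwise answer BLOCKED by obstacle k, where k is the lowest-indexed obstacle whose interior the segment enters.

FREE

Obstacle 1 [(0,13) (8,13) (10,24) (0,24)]:
  edge (0,13)–(8,13): clear
  edge (8,13)–(10,24): clear
  edge (10,24)–(0,24): clear
  edge (0,24)–(0,13): clear
  midpoint (41/2,23/2) outside
  → clear
Obstacle 2 [(13,6) (23,1) (24,6)]:
  edge (13,6)–(23,1): clear
  edge (23,1)–(24,6): clear
  edge (24,6)–(13,6): clear
  midpoint (41/2,23/2) outside
  → clear
Obstacle 3 [(0,2) (9,0) (11,10) (3,9)]:
  edge (0,2)–(9,0): clear
  edge (9,0)–(11,10): clear
  edge (11,10)–(3,9): clear
  edge (3,9)–(0,2): clear
  midpoint (41/2,23/2) outside
  → clear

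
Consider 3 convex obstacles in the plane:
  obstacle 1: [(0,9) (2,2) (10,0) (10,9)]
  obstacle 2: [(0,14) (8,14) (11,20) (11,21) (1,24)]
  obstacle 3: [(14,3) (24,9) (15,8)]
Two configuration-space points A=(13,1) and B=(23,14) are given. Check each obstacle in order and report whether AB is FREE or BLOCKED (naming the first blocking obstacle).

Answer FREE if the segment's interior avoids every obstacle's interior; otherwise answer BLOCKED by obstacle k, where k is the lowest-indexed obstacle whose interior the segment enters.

BLOCKED by obstacle 3

Obstacle 1 [(0,9) (2,2) (10,0) (10,9)]:
  edge (0,9)–(2,2): clear
  edge (2,2)–(10,0): clear
  edge (10,0)–(10,9): clear
  edge (10,9)–(0,9): clear
  midpoint (18,15/2) outside
  → clear
Obstacle 2 [(0,14) (8,14) (11,20) (11,21) (1,24)]:
  edge (0,14)–(8,14): clear
  edge (8,14)–(11,20): clear
  edge (11,20)–(11,21): clear
  edge (11,21)–(1,24): clear
  edge (1,24)–(0,14): clear
  midpoint (18,15/2) outside
  → clear
Obstacle 3 [(14,3) (24,9) (15,8)]:
  edge (14,3)–(24,9): crosses AB
  edge (24,9)–(15,8): crosses AB
  edge (15,8)–(14,3): clear
  → BLOCKED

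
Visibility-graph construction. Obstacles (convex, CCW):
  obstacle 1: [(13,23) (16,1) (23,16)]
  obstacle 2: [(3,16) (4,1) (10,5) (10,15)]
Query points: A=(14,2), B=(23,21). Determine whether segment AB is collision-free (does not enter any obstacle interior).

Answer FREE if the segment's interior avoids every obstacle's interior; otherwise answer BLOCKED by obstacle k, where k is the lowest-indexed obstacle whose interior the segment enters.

BLOCKED by obstacle 1

Obstacle 1 [(13,23) (16,1) (23,16)]:
  edge (13,23)–(16,1): crosses AB
  edge (16,1)–(23,16): clear
  edge (23,16)–(13,23): crosses AB
  → BLOCKED
Obstacle 2 [(3,16) (4,1) (10,5) (10,15)]:
  edge (3,16)–(4,1): clear
  edge (4,1)–(10,5): clear
  edge (10,5)–(10,15): clear
  edge (10,15)–(3,16): clear
  midpoint (37/2,23/2) outside
  → clear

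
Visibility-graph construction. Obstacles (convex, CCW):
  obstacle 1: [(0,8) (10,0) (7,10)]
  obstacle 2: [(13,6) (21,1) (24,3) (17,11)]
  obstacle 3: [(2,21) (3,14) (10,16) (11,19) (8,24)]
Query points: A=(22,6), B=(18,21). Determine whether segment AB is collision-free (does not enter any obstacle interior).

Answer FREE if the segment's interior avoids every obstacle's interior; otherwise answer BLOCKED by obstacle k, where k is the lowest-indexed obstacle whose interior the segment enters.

Obstacle 1 [(0,8) (10,0) (7,10)]:
  edge (0,8)–(10,0): clear
  edge (10,0)–(7,10): clear
  edge (7,10)–(0,8): clear
  midpoint (20,27/2) outside
  → clear
Obstacle 2 [(13,6) (21,1) (24,3) (17,11)]:
  edge (13,6)–(21,1): clear
  edge (21,1)–(24,3): clear
  edge (24,3)–(17,11): clear
  edge (17,11)–(13,6): clear
  midpoint (20,27/2) outside
  → clear
Obstacle 3 [(2,21) (3,14) (10,16) (11,19) (8,24)]:
  edge (2,21)–(3,14): clear
  edge (3,14)–(10,16): clear
  edge (10,16)–(11,19): clear
  edge (11,19)–(8,24): clear
  edge (8,24)–(2,21): clear
  midpoint (20,27/2) outside
  → clear

FREE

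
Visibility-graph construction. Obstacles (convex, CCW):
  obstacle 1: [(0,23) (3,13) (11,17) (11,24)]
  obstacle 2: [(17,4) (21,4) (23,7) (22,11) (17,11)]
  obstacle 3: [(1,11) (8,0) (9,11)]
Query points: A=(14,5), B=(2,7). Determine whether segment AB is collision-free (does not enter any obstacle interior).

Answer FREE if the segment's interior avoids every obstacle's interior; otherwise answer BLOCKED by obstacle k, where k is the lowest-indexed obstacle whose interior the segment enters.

BLOCKED by obstacle 3

Obstacle 1 [(0,23) (3,13) (11,17) (11,24)]:
  edge (0,23)–(3,13): clear
  edge (3,13)–(11,17): clear
  edge (11,17)–(11,24): clear
  edge (11,24)–(0,23): clear
  midpoint (8,6) outside
  → clear
Obstacle 2 [(17,4) (21,4) (23,7) (22,11) (17,11)]:
  edge (17,4)–(21,4): clear
  edge (21,4)–(23,7): clear
  edge (23,7)–(22,11): clear
  edge (22,11)–(17,11): clear
  edge (17,11)–(17,4): clear
  midpoint (8,6) outside
  → clear
Obstacle 3 [(1,11) (8,0) (9,11)]:
  edge (1,11)–(8,0): crosses AB
  edge (8,0)–(9,11): crosses AB
  edge (9,11)–(1,11): clear
  → BLOCKED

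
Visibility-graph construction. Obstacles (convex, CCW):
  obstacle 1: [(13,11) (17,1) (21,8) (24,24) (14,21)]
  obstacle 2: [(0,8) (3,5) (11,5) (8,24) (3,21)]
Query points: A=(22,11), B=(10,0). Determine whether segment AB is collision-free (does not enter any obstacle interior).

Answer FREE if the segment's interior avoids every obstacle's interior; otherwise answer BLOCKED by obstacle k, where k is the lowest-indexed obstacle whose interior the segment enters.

BLOCKED by obstacle 1

Obstacle 1 [(13,11) (17,1) (21,8) (24,24) (14,21)]:
  edge (13,11)–(17,1): crosses AB
  edge (17,1)–(21,8): clear
  edge (21,8)–(24,24): crosses AB
  edge (24,24)–(14,21): clear
  edge (14,21)–(13,11): clear
  → BLOCKED
Obstacle 2 [(0,8) (3,5) (11,5) (8,24) (3,21)]:
  edge (0,8)–(3,5): clear
  edge (3,5)–(11,5): clear
  edge (11,5)–(8,24): clear
  edge (8,24)–(3,21): clear
  edge (3,21)–(0,8): clear
  midpoint (16,11/2) outside
  → clear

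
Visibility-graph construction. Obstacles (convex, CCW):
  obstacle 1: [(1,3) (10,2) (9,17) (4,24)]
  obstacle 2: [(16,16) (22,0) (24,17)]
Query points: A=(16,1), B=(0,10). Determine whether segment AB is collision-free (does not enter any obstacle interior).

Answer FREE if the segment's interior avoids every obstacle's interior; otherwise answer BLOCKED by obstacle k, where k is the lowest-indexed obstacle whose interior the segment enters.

BLOCKED by obstacle 1

Obstacle 1 [(1,3) (10,2) (9,17) (4,24)]:
  edge (1,3)–(10,2): clear
  edge (10,2)–(9,17): crosses AB
  edge (9,17)–(4,24): clear
  edge (4,24)–(1,3): crosses AB
  → BLOCKED
Obstacle 2 [(16,16) (22,0) (24,17)]:
  edge (16,16)–(22,0): clear
  edge (22,0)–(24,17): clear
  edge (24,17)–(16,16): clear
  midpoint (8,11/2) outside
  → clear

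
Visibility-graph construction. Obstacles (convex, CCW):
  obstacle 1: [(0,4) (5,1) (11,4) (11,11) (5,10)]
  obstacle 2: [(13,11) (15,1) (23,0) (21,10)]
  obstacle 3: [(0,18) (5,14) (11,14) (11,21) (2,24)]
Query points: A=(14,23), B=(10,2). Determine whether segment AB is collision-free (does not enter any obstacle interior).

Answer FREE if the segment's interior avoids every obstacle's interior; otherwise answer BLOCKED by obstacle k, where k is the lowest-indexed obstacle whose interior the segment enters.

BLOCKED by obstacle 1

Obstacle 1 [(0,4) (5,1) (11,4) (11,11) (5,10)]:
  edge (0,4)–(5,1): clear
  edge (5,1)–(11,4): crosses AB
  edge (11,4)–(11,11): crosses AB
  edge (11,11)–(5,10): clear
  edge (5,10)–(0,4): clear
  → BLOCKED
Obstacle 2 [(13,11) (15,1) (23,0) (21,10)]:
  edge (13,11)–(15,1): clear
  edge (15,1)–(23,0): clear
  edge (23,0)–(21,10): clear
  edge (21,10)–(13,11): clear
  midpoint (12,25/2) outside
  → clear
Obstacle 3 [(0,18) (5,14) (11,14) (11,21) (2,24)]:
  edge (0,18)–(5,14): clear
  edge (5,14)–(11,14): clear
  edge (11,14)–(11,21): clear
  edge (11,21)–(2,24): clear
  edge (2,24)–(0,18): clear
  midpoint (12,25/2) outside
  → clear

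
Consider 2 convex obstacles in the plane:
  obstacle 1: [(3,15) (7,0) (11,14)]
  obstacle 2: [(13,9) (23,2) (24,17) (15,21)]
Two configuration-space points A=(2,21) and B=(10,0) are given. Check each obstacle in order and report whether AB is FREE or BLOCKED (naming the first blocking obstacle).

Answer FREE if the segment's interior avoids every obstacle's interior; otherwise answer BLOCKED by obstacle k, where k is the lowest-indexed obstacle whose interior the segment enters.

BLOCKED by obstacle 1

Obstacle 1 [(3,15) (7,0) (11,14)]:
  edge (3,15)–(7,0): clear
  edge (7,0)–(11,14): crosses AB
  edge (11,14)–(3,15): crosses AB
  → BLOCKED
Obstacle 2 [(13,9) (23,2) (24,17) (15,21)]:
  edge (13,9)–(23,2): clear
  edge (23,2)–(24,17): clear
  edge (24,17)–(15,21): clear
  edge (15,21)–(13,9): clear
  midpoint (6,21/2) outside
  → clear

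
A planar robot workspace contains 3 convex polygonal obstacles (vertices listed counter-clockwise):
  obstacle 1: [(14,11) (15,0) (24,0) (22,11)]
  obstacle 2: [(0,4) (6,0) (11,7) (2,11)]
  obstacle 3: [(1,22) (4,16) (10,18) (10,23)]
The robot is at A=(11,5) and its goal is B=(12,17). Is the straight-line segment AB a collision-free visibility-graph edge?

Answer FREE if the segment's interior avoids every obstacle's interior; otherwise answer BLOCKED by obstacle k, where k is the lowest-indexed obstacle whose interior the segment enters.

FREE

Obstacle 1 [(14,11) (15,0) (24,0) (22,11)]:
  edge (14,11)–(15,0): clear
  edge (15,0)–(24,0): clear
  edge (24,0)–(22,11): clear
  edge (22,11)–(14,11): clear
  midpoint (23/2,11) outside
  → clear
Obstacle 2 [(0,4) (6,0) (11,7) (2,11)]:
  edge (0,4)–(6,0): clear
  edge (6,0)–(11,7): clear
  edge (11,7)–(2,11): clear
  edge (2,11)–(0,4): clear
  midpoint (23/2,11) outside
  → clear
Obstacle 3 [(1,22) (4,16) (10,18) (10,23)]:
  edge (1,22)–(4,16): clear
  edge (4,16)–(10,18): clear
  edge (10,18)–(10,23): clear
  edge (10,23)–(1,22): clear
  midpoint (23/2,11) outside
  → clear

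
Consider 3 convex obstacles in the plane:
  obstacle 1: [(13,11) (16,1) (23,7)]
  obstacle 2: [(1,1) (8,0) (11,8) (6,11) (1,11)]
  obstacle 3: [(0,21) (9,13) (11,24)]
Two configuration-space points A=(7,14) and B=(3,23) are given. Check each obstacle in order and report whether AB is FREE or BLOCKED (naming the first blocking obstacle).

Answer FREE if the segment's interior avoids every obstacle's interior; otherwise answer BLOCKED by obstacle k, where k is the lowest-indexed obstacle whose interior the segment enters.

BLOCKED by obstacle 3

Obstacle 1 [(13,11) (16,1) (23,7)]:
  edge (13,11)–(16,1): clear
  edge (16,1)–(23,7): clear
  edge (23,7)–(13,11): clear
  midpoint (5,37/2) outside
  → clear
Obstacle 2 [(1,1) (8,0) (11,8) (6,11) (1,11)]:
  edge (1,1)–(8,0): clear
  edge (8,0)–(11,8): clear
  edge (11,8)–(6,11): clear
  edge (6,11)–(1,11): clear
  edge (1,11)–(1,1): clear
  midpoint (5,37/2) outside
  → clear
Obstacle 3 [(0,21) (9,13) (11,24)]:
  edge (0,21)–(9,13): crosses AB
  edge (9,13)–(11,24): clear
  edge (11,24)–(0,21): crosses AB
  → BLOCKED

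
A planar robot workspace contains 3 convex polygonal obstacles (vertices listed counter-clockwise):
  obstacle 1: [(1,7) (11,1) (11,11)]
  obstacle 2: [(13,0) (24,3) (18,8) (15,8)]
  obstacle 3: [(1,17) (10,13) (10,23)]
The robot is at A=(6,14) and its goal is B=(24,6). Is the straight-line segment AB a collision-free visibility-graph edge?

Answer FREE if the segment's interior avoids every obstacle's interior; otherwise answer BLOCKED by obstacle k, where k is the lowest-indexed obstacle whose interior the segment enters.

Obstacle 1 [(1,7) (11,1) (11,11)]:
  edge (1,7)–(11,1): clear
  edge (11,1)–(11,11): clear
  edge (11,11)–(1,7): clear
  midpoint (15,10) outside
  → clear
Obstacle 2 [(13,0) (24,3) (18,8) (15,8)]:
  edge (13,0)–(24,3): clear
  edge (24,3)–(18,8): clear
  edge (18,8)–(15,8): clear
  edge (15,8)–(13,0): clear
  midpoint (15,10) outside
  → clear
Obstacle 3 [(1,17) (10,13) (10,23)]:
  edge (1,17)–(10,13): clear
  edge (10,13)–(10,23): clear
  edge (10,23)–(1,17): clear
  midpoint (15,10) outside
  → clear

FREE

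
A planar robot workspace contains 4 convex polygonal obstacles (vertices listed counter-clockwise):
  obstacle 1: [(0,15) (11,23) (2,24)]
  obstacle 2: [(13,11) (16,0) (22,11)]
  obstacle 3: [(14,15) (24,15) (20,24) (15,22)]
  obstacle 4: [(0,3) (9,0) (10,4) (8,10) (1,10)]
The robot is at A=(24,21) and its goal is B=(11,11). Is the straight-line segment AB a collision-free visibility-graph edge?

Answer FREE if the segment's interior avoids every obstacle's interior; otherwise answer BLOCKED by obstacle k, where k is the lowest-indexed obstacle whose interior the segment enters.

BLOCKED by obstacle 3

Obstacle 1 [(0,15) (11,23) (2,24)]:
  edge (0,15)–(11,23): clear
  edge (11,23)–(2,24): clear
  edge (2,24)–(0,15): clear
  midpoint (35/2,16) outside
  → clear
Obstacle 2 [(13,11) (16,0) (22,11)]:
  edge (13,11)–(16,0): clear
  edge (16,0)–(22,11): clear
  edge (22,11)–(13,11): clear
  midpoint (35/2,16) outside
  → clear
Obstacle 3 [(14,15) (24,15) (20,24) (15,22)]:
  edge (14,15)–(24,15): crosses AB
  edge (24,15)–(20,24): crosses AB
  edge (20,24)–(15,22): clear
  edge (15,22)–(14,15): clear
  → BLOCKED
Obstacle 4 [(0,3) (9,0) (10,4) (8,10) (1,10)]:
  edge (0,3)–(9,0): clear
  edge (9,0)–(10,4): clear
  edge (10,4)–(8,10): clear
  edge (8,10)–(1,10): clear
  edge (1,10)–(0,3): clear
  midpoint (35/2,16) outside
  → clear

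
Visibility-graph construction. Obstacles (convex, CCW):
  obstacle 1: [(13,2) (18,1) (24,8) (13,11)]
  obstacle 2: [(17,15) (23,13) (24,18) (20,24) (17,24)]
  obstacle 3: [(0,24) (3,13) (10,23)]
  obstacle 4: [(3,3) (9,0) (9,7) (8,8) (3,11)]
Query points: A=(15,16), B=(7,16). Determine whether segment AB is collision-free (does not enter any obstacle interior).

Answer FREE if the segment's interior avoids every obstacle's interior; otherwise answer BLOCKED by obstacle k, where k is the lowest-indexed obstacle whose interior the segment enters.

FREE

Obstacle 1 [(13,2) (18,1) (24,8) (13,11)]:
  edge (13,2)–(18,1): clear
  edge (18,1)–(24,8): clear
  edge (24,8)–(13,11): clear
  edge (13,11)–(13,2): clear
  midpoint (11,16) outside
  → clear
Obstacle 2 [(17,15) (23,13) (24,18) (20,24) (17,24)]:
  edge (17,15)–(23,13): clear
  edge (23,13)–(24,18): clear
  edge (24,18)–(20,24): clear
  edge (20,24)–(17,24): clear
  edge (17,24)–(17,15): clear
  midpoint (11,16) outside
  → clear
Obstacle 3 [(0,24) (3,13) (10,23)]:
  edge (0,24)–(3,13): clear
  edge (3,13)–(10,23): clear
  edge (10,23)–(0,24): clear
  midpoint (11,16) outside
  → clear
Obstacle 4 [(3,3) (9,0) (9,7) (8,8) (3,11)]:
  edge (3,3)–(9,0): clear
  edge (9,0)–(9,7): clear
  edge (9,7)–(8,8): clear
  edge (8,8)–(3,11): clear
  edge (3,11)–(3,3): clear
  midpoint (11,16) outside
  → clear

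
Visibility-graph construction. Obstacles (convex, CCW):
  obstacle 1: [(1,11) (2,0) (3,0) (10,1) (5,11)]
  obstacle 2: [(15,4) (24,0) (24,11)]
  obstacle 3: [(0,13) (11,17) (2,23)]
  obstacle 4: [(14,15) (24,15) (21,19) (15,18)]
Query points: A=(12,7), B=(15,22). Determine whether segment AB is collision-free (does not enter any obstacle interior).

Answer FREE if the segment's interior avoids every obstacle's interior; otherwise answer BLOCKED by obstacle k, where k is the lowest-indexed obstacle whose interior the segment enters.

Obstacle 1 [(1,11) (2,0) (3,0) (10,1) (5,11)]:
  edge (1,11)–(2,0): clear
  edge (2,0)–(3,0): clear
  edge (3,0)–(10,1): clear
  edge (10,1)–(5,11): clear
  edge (5,11)–(1,11): clear
  midpoint (27/2,29/2) outside
  → clear
Obstacle 2 [(15,4) (24,0) (24,11)]:
  edge (15,4)–(24,0): clear
  edge (24,0)–(24,11): clear
  edge (24,11)–(15,4): clear
  midpoint (27/2,29/2) outside
  → clear
Obstacle 3 [(0,13) (11,17) (2,23)]:
  edge (0,13)–(11,17): clear
  edge (11,17)–(2,23): clear
  edge (2,23)–(0,13): clear
  midpoint (27/2,29/2) outside
  → clear
Obstacle 4 [(14,15) (24,15) (21,19) (15,18)]:
  edge (14,15)–(24,15): clear
  edge (24,15)–(21,19): clear
  edge (21,19)–(15,18): clear
  edge (15,18)–(14,15): clear
  midpoint (27/2,29/2) outside
  → clear

FREE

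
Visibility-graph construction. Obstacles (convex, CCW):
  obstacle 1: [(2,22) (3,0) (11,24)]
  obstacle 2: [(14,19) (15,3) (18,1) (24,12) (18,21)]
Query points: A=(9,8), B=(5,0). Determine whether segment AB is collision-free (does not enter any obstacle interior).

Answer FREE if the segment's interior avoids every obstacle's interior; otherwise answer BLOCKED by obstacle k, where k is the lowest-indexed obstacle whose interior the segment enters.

FREE

Obstacle 1 [(2,22) (3,0) (11,24)]:
  edge (2,22)–(3,0): clear
  edge (3,0)–(11,24): clear
  edge (11,24)–(2,22): clear
  midpoint (7,4) outside
  → clear
Obstacle 2 [(14,19) (15,3) (18,1) (24,12) (18,21)]:
  edge (14,19)–(15,3): clear
  edge (15,3)–(18,1): clear
  edge (18,1)–(24,12): clear
  edge (24,12)–(18,21): clear
  edge (18,21)–(14,19): clear
  midpoint (7,4) outside
  → clear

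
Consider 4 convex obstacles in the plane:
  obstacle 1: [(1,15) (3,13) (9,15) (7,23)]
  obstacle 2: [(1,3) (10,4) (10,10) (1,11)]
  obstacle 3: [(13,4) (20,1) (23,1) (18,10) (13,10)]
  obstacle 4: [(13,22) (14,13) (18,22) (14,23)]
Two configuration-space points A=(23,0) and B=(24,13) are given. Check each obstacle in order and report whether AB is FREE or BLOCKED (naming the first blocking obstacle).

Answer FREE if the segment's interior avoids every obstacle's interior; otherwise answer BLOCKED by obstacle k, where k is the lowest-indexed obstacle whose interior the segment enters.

Obstacle 1 [(1,15) (3,13) (9,15) (7,23)]:
  edge (1,15)–(3,13): clear
  edge (3,13)–(9,15): clear
  edge (9,15)–(7,23): clear
  edge (7,23)–(1,15): clear
  midpoint (47/2,13/2) outside
  → clear
Obstacle 2 [(1,3) (10,4) (10,10) (1,11)]:
  edge (1,3)–(10,4): clear
  edge (10,4)–(10,10): clear
  edge (10,10)–(1,11): clear
  edge (1,11)–(1,3): clear
  midpoint (47/2,13/2) outside
  → clear
Obstacle 3 [(13,4) (20,1) (23,1) (18,10) (13,10)]:
  edge (13,4)–(20,1): clear
  edge (20,1)–(23,1): clear
  edge (23,1)–(18,10): clear
  edge (18,10)–(13,10): clear
  edge (13,10)–(13,4): clear
  midpoint (47/2,13/2) outside
  → clear
Obstacle 4 [(13,22) (14,13) (18,22) (14,23)]:
  edge (13,22)–(14,13): clear
  edge (14,13)–(18,22): clear
  edge (18,22)–(14,23): clear
  edge (14,23)–(13,22): clear
  midpoint (47/2,13/2) outside
  → clear

FREE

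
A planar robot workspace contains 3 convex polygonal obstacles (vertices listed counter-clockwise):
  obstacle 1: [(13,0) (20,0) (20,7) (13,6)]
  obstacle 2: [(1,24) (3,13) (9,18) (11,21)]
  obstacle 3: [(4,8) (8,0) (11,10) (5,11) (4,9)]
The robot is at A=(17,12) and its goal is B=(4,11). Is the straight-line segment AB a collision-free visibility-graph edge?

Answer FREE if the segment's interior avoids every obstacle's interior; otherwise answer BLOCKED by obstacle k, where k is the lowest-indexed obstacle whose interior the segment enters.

Obstacle 1 [(13,0) (20,0) (20,7) (13,6)]:
  edge (13,0)–(20,0): clear
  edge (20,0)–(20,7): clear
  edge (20,7)–(13,6): clear
  edge (13,6)–(13,0): clear
  midpoint (21/2,23/2) outside
  → clear
Obstacle 2 [(1,24) (3,13) (9,18) (11,21)]:
  edge (1,24)–(3,13): clear
  edge (3,13)–(9,18): clear
  edge (9,18)–(11,21): clear
  edge (11,21)–(1,24): clear
  midpoint (21/2,23/2) outside
  → clear
Obstacle 3 [(4,8) (8,0) (11,10) (5,11) (4,9)]:
  edge (4,8)–(8,0): clear
  edge (8,0)–(11,10): clear
  edge (11,10)–(5,11): clear
  edge (5,11)–(4,9): clear
  edge (4,9)–(4,8): clear
  midpoint (21/2,23/2) outside
  → clear

FREE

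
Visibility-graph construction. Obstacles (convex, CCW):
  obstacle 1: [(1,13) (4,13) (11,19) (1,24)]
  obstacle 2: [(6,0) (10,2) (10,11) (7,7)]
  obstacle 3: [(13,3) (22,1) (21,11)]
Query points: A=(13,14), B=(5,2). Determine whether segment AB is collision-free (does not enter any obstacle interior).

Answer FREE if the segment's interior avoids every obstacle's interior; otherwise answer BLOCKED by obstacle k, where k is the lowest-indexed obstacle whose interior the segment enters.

BLOCKED by obstacle 2

Obstacle 1 [(1,13) (4,13) (11,19) (1,24)]:
  edge (1,13)–(4,13): clear
  edge (4,13)–(11,19): clear
  edge (11,19)–(1,24): clear
  edge (1,24)–(1,13): clear
  midpoint (9,8) outside
  → clear
Obstacle 2 [(6,0) (10,2) (10,11) (7,7)]:
  edge (6,0)–(10,2): clear
  edge (10,2)–(10,11): crosses AB
  edge (10,11)–(7,7): clear
  edge (7,7)–(6,0): crosses AB
  → BLOCKED
Obstacle 3 [(13,3) (22,1) (21,11)]:
  edge (13,3)–(22,1): clear
  edge (22,1)–(21,11): clear
  edge (21,11)–(13,3): clear
  midpoint (9,8) outside
  → clear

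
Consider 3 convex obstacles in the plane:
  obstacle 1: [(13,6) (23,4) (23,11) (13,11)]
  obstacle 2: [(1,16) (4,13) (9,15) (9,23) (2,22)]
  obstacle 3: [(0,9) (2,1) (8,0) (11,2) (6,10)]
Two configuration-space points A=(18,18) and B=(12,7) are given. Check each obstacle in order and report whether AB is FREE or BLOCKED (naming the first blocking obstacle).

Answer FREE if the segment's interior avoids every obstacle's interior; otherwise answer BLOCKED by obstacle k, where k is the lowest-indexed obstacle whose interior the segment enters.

Obstacle 1 [(13,6) (23,4) (23,11) (13,11)]:
  edge (13,6)–(23,4): clear
  edge (23,4)–(23,11): clear
  edge (23,11)–(13,11): crosses AB
  edge (13,11)–(13,6): crosses AB
  → BLOCKED
Obstacle 2 [(1,16) (4,13) (9,15) (9,23) (2,22)]:
  edge (1,16)–(4,13): clear
  edge (4,13)–(9,15): clear
  edge (9,15)–(9,23): clear
  edge (9,23)–(2,22): clear
  edge (2,22)–(1,16): clear
  midpoint (15,25/2) outside
  → clear
Obstacle 3 [(0,9) (2,1) (8,0) (11,2) (6,10)]:
  edge (0,9)–(2,1): clear
  edge (2,1)–(8,0): clear
  edge (8,0)–(11,2): clear
  edge (11,2)–(6,10): clear
  edge (6,10)–(0,9): clear
  midpoint (15,25/2) outside
  → clear

BLOCKED by obstacle 1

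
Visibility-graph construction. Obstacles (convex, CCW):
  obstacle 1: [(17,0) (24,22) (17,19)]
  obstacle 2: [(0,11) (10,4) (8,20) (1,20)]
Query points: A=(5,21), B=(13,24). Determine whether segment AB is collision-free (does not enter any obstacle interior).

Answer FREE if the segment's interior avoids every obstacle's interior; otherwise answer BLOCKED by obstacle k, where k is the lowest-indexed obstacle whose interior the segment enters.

FREE

Obstacle 1 [(17,0) (24,22) (17,19)]:
  edge (17,0)–(24,22): clear
  edge (24,22)–(17,19): clear
  edge (17,19)–(17,0): clear
  midpoint (9,45/2) outside
  → clear
Obstacle 2 [(0,11) (10,4) (8,20) (1,20)]:
  edge (0,11)–(10,4): clear
  edge (10,4)–(8,20): clear
  edge (8,20)–(1,20): clear
  edge (1,20)–(0,11): clear
  midpoint (9,45/2) outside
  → clear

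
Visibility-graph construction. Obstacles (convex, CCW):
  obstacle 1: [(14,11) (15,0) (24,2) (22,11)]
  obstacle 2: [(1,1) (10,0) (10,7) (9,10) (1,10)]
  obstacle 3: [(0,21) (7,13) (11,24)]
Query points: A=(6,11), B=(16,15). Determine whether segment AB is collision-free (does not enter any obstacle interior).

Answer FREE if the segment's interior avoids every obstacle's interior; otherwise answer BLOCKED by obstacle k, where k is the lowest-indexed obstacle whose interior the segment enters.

FREE

Obstacle 1 [(14,11) (15,0) (24,2) (22,11)]:
  edge (14,11)–(15,0): clear
  edge (15,0)–(24,2): clear
  edge (24,2)–(22,11): clear
  edge (22,11)–(14,11): clear
  midpoint (11,13) outside
  → clear
Obstacle 2 [(1,1) (10,0) (10,7) (9,10) (1,10)]:
  edge (1,1)–(10,0): clear
  edge (10,0)–(10,7): clear
  edge (10,7)–(9,10): clear
  edge (9,10)–(1,10): clear
  edge (1,10)–(1,1): clear
  midpoint (11,13) outside
  → clear
Obstacle 3 [(0,21) (7,13) (11,24)]:
  edge (0,21)–(7,13): clear
  edge (7,13)–(11,24): clear
  edge (11,24)–(0,21): clear
  midpoint (11,13) outside
  → clear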